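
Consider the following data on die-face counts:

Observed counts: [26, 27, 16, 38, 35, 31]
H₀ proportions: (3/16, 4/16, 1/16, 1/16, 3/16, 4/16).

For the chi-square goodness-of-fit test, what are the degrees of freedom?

df = k − 1 = 6 − 1 = 5

degrees of freedom = 5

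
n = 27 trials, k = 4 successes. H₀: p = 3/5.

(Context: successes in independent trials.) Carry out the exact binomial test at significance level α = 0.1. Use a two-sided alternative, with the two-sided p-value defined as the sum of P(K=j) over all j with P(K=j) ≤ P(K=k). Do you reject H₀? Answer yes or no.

Exact binomial: n=27, k=4, p₀=3/5=0.6000
P(X=j) = C(n,j)·p₀^j·(1−p₀)^(n−j); p = Σ P(X=j) over j with P(X=j) ≤ P(X=4)
p-value (two-sided) = 0.00000
At α=0.1: p < α → reject H₀

reject H₀: yes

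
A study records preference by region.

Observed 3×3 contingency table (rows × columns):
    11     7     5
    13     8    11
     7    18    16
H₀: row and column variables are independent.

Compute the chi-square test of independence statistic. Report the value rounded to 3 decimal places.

test statistic = 8.689

Row totals [23, 32, 41], col totals [31, 33, 32], n=96
χ² = (11−7.43)²/7.43 + (7−7.91)²/7.91 + (5−7.67)²/7.67 + (13−10.33)²/10.33 + (8−11.00)²/11.00 + (11−10.67)²/10.67 + (7−13.24)²/13.24 + (18−14.09)²/14.09 + (16−13.67)²/13.67 = 8.6886
df = 4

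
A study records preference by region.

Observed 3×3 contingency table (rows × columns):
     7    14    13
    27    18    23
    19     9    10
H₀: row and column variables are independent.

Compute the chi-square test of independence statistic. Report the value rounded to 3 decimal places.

Row totals [34, 68, 38], col totals [53, 41, 46], n=140
χ² = (7−12.87)²/12.87 + (14−9.96)²/9.96 + (13−11.17)²/11.17 + (27−25.74)²/25.74 + (18−19.91)²/19.91 + (23−22.34)²/22.34 + (19−14.39)²/14.39 + (9−11.13)²/11.13 + (10−12.49)²/12.49 = 7.2659
df = 4

test statistic = 7.266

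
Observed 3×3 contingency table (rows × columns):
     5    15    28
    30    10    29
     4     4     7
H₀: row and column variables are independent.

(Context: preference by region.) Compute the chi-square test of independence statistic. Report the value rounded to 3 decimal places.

test statistic = 15.872

Row totals [48, 69, 15], col totals [39, 29, 64], n=132
χ² = (5−14.18)²/14.18 + (15−10.55)²/10.55 + (28−23.27)²/23.27 + (30−20.39)²/20.39 + (10−15.16)²/15.16 + (29−33.45)²/33.45 + (4−4.43)²/4.43 + (4−3.30)²/3.30 + (7−7.27)²/7.27 = 15.8719
df = 4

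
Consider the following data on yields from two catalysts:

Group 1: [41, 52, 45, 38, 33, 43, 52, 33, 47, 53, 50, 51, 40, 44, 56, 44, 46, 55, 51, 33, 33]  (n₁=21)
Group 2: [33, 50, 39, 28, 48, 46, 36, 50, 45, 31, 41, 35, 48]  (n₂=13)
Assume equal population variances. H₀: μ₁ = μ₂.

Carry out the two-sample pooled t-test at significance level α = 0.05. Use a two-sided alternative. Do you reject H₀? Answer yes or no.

x̄₁=44.762, s₁=7.602, n₁=21
x̄₂=40.769, s₂=7.628, n₂=13
s_p² = [20·7.602² + 12·7.628²]/32 = 57.9412
SE = √(s_p²·(1/21+1/13)) = 2.6863
t = (44.762−40.769)/2.6863 = 1.4863
df = 32
p-value (two-sided) = 0.14698
At α=0.05: p ≥ α → fail to reject H₀

reject H₀: no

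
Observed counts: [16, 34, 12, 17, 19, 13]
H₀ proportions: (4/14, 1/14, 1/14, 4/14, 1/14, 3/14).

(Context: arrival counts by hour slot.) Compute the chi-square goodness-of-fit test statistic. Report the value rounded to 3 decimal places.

test statistic = 122.785

n = 111; E_i = n·p_i = [31.71, 7.93, 7.93, 31.71, 7.93, 23.79]
χ² = (16−31.71)²/31.71 + (34−7.93)²/7.93 + (12−7.93)²/7.93 + (17−31.71)²/31.71 + (19−7.93)²/7.93 + (13−23.79)²/23.79 = 122.7853
df = 5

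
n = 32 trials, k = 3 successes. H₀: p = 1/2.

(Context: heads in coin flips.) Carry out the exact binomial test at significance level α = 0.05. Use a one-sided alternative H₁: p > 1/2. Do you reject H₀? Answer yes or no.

Exact binomial: n=32, k=3, p₀=1/2=0.5000
P(X≥3) from Σ C(n,i)·p₀^i·(1−p₀)^(n−i)
p-value (one-sided, H₁ greater) = 1.00000
At α=0.05: p ≥ α → fail to reject H₀

reject H₀: no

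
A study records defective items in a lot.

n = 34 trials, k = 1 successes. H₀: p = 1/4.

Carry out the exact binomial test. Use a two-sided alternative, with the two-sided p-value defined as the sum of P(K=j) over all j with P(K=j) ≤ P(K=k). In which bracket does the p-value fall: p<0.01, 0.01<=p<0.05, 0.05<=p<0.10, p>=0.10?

p-value bracket: p<0.01

Exact binomial: n=34, k=1, p₀=1/4=0.2500
P(X=j) = C(n,j)·p₀^j·(1−p₀)^(n−j); p = Σ P(X=j) over j with P(X=j) ≤ P(X=1)
p-value (two-sided) = 0.00114
→ bracket: p<0.01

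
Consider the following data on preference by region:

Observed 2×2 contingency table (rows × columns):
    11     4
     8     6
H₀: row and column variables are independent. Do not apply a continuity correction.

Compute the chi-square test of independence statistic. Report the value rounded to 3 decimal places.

Row totals [15, 14], col totals [19, 10], n=29
χ² = (11−9.83)²/9.83 + (4−5.17)²/5.17 + (8−9.17)²/9.17 + (6−4.83)²/4.83 = 0.8402
df = 1

test statistic = 0.840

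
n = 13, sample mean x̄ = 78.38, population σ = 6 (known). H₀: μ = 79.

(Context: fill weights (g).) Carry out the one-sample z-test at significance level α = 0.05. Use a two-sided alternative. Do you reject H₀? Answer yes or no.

SE = σ/√n = 6/√13 = 1.6641
z = (x̄−μ₀)/SE = (78.38−79)/1.6641 = -0.3726
p-value (two-sided) = 0.70947
At α=0.05: p ≥ α → fail to reject H₀

reject H₀: no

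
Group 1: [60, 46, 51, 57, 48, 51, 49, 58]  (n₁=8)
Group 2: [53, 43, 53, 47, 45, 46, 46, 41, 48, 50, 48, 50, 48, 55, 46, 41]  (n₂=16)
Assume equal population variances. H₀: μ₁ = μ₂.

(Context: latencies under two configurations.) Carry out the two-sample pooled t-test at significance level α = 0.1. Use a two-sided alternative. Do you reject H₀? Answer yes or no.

x̄₁=52.500, s₁=5.155, n₁=8
x̄₂=47.500, s₂=4.066, n₂=16
s_p² = [7·5.155² + 15·4.066²]/22 = 19.7273
SE = √(s_p²·(1/8+1/16)) = 1.9232
t = (52.500−47.500)/1.9232 = 2.5998
df = 22
p-value (two-sided) = 0.01635
At α=0.1: p < α → reject H₀

reject H₀: yes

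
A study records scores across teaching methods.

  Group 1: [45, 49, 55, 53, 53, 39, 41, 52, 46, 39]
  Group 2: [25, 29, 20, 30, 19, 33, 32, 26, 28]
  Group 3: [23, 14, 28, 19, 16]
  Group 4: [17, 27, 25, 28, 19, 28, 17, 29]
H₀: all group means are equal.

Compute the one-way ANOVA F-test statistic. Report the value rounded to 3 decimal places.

test statistic = 42.095

Group means [47.20, 26.89, 20.00, 23.75], grand mean 31.375
SSB = Σnᵢ(x̄ᵢ−x̄)² = 3797.511; SSW = ΣΣ(x−x̄ᵢ)² = 841.989
MSB = 3797.511/3 = 1265.8370; MSW = 841.989/28 = 30.0710
F = MSB/MSW = 42.0949
df = (3, 28)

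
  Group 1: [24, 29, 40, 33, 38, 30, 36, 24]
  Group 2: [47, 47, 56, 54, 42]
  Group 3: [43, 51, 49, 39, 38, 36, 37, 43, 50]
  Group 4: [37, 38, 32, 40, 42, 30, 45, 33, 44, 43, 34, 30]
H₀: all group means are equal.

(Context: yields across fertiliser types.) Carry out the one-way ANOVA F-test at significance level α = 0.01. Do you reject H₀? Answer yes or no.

reject H₀: yes

Group means [31.75, 49.20, 42.89, 37.33], grand mean 39.235
SSB = Σnᵢ(x̄ᵢ−x̄)² = 1108.262; SSW = ΣΣ(x−x̄ᵢ)² = 993.856
MSB = 1108.262/3 = 369.4207; MSW = 993.856/30 = 33.1285
F = MSB/MSW = 11.1511
df = (3, 30)
p-value (upper-tail) = 0.00004
At α=0.01: p < α → reject H₀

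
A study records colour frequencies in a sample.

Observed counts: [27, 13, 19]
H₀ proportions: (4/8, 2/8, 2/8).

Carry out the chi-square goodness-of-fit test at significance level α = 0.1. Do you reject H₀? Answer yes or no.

n = 59; E_i = n·p_i = [29.50, 14.75, 14.75]
χ² = (27−29.50)²/29.50 + (13−14.75)²/14.75 + (19−14.75)²/14.75 = 1.6441
df = 2
p-value (upper-tail) = 0.43954
At α=0.1: p ≥ α → fail to reject H₀

reject H₀: no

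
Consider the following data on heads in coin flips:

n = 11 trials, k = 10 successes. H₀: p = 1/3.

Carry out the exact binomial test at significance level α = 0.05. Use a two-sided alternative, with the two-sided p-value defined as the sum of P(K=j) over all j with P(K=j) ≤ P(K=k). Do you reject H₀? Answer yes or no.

Exact binomial: n=11, k=10, p₀=1/3=0.3333
P(X=j) = C(n,j)·p₀^j·(1−p₀)^(n−j); p = Σ P(X=j) over j with P(X=j) ≤ P(X=10)
p-value (two-sided) = 0.00013
At α=0.05: p < α → reject H₀

reject H₀: yes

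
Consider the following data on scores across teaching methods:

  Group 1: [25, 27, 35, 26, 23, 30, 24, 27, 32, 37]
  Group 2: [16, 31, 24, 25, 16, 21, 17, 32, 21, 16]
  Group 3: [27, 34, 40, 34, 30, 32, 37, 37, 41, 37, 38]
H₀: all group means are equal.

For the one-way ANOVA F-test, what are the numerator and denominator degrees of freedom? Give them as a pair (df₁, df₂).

k = 3 groups, N = 31 total
df = (k−1, N−k) = (3−1, 31−3) = (2, 28)

degrees of freedom = [2, 28]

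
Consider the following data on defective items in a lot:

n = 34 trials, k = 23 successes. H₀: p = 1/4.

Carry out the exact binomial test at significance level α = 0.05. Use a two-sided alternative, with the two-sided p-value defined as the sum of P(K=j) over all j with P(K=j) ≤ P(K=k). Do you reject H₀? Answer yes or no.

reject H₀: yes

Exact binomial: n=34, k=23, p₀=1/4=0.2500
P(X=j) = C(n,j)·p₀^j·(1−p₀)^(n−j); p = Σ P(X=j) over j with P(X=j) ≤ P(X=23)
p-value (two-sided) = 0.00000
At α=0.05: p < α → reject H₀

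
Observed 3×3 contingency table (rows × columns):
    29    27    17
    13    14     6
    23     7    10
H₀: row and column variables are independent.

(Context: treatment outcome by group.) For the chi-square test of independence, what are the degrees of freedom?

degrees of freedom = 4

df = (r−1)(c−1) = (3−1)·(3−1) = 4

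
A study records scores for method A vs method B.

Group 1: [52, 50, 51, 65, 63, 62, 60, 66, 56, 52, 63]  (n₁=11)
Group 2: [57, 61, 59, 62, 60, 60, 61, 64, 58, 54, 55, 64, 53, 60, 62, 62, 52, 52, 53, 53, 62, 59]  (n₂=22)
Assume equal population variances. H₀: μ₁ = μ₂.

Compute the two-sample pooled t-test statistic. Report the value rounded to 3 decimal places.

test statistic = -0.077

x̄₁=58.182, s₁=6.096, n₁=11
x̄₂=58.318, s₂=4.016, n₂=22
s_p² = [10·6.096² + 21·4.016²]/31 = 22.9164
SE = √(s_p²·(1/11+1/22)) = 1.7678
t = (58.182−58.318)/1.7678 = -0.0771
df = 31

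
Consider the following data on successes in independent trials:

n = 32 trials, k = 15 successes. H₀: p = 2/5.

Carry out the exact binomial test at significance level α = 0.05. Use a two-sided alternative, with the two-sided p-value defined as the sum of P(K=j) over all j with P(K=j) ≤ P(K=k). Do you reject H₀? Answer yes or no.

reject H₀: no

Exact binomial: n=32, k=15, p₀=2/5=0.4000
P(X=j) = C(n,j)·p₀^j·(1−p₀)^(n−j); p = Σ P(X=j) over j with P(X=j) ≤ P(X=15)
p-value (two-sided) = 0.47221
At α=0.05: p ≥ α → fail to reject H₀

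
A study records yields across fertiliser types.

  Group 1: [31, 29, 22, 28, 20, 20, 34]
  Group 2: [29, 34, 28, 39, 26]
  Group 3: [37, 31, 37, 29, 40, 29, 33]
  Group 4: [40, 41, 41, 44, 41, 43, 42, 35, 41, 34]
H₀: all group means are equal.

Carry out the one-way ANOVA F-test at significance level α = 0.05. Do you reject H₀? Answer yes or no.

Group means [26.29, 31.20, 33.71, 40.20], grand mean 33.724
SSB = Σnᵢ(x̄ᵢ−x̄)² = 838.536; SSW = ΣΣ(x−x̄ᵢ)² = 507.257
MSB = 838.536/3 = 279.5120; MSW = 507.257/25 = 20.2903
F = MSB/MSW = 13.7757
df = (3, 25)
p-value (upper-tail) = 0.00002
At α=0.05: p < α → reject H₀

reject H₀: yes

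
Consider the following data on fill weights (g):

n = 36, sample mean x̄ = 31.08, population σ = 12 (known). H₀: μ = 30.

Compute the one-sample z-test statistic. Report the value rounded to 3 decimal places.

SE = σ/√n = 12/√36 = 2.0000
z = (x̄−μ₀)/SE = (31.08−30)/2.0000 = 0.5400

test statistic = 0.540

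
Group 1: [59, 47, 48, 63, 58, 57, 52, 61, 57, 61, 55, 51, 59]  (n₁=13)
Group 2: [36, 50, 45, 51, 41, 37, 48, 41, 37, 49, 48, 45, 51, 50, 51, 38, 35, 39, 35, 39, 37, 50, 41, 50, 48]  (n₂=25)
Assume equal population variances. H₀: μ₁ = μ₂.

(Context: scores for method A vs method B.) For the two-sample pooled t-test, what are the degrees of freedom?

degrees of freedom = 36

df = n₁ + n₂ − 2 = 13 + 25 − 2 = 36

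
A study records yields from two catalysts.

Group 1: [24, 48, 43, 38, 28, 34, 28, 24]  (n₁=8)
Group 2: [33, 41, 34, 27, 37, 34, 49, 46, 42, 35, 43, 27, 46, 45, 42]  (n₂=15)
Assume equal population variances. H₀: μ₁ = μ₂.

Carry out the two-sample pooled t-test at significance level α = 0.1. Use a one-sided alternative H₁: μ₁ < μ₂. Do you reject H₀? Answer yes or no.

x̄₁=33.375, s₁=8.959, n₁=8
x̄₂=38.733, s₂=6.892, n₂=15
s_p² = [7·8.959² + 14·6.892²]/21 = 58.4194
SE = √(s_p²·(1/8+1/15)) = 3.3462
t = (33.375−38.733)/3.3462 = -1.6013
df = 21
p-value (one-sided, H₁ less) = 0.06212
At α=0.1: p < α → reject H₀

reject H₀: yes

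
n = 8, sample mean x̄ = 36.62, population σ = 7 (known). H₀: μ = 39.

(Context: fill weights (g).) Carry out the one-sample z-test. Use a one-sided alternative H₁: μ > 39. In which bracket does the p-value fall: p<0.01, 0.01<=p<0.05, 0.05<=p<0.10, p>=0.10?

SE = σ/√n = 7/√8 = 2.4749
z = (x̄−μ₀)/SE = (36.62−39)/2.4749 = -0.9617
p-value (one-sided, H₁ greater) = 0.83189
→ bracket: p>=0.10

p-value bracket: p>=0.10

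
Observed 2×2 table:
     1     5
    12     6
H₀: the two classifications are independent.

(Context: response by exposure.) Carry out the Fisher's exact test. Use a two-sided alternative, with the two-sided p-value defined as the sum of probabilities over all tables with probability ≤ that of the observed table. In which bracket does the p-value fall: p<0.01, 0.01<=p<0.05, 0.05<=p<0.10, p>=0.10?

Margins: r₁=6, r₂=18, c₁=13, c₂=11, n=24
p_obs = C(6,1)·C(18,12)/C(24,13); sum pmf over tables with pmf ≤ p_obs
p-value (two-sided) = 0.06080
→ bracket: 0.05<=p<0.10

p-value bracket: 0.05<=p<0.10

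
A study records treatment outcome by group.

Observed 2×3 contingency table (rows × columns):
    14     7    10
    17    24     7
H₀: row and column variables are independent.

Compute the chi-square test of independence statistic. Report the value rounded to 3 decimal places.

test statistic = 6.799

Row totals [31, 48], col totals [31, 31, 17], n=79
χ² = (14−12.16)²/12.16 + (7−12.16)²/12.16 + (10−6.67)²/6.67 + (17−18.84)²/18.84 + (24−18.84)²/18.84 + (7−10.33)²/10.33 = 6.7989
df = 2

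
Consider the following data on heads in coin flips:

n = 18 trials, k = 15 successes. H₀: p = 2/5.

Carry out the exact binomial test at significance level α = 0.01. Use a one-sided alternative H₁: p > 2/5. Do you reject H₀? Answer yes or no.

Exact binomial: n=18, k=15, p₀=2/5=0.4000
P(X≥15) from Σ C(n,i)·p₀^i·(1−p₀)^(n−i)
p-value (one-sided, H₁ greater) = 0.00021
At α=0.01: p < α → reject H₀

reject H₀: yes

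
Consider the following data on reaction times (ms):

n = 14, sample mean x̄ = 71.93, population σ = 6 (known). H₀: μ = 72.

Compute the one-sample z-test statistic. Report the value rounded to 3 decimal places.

SE = σ/√n = 6/√14 = 1.6036
z = (x̄−μ₀)/SE = (71.93−72)/1.6036 = -0.0437

test statistic = -0.044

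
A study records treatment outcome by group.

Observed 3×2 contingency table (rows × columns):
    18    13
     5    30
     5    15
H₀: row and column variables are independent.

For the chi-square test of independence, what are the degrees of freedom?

degrees of freedom = 2

df = (r−1)(c−1) = (3−1)·(2−1) = 2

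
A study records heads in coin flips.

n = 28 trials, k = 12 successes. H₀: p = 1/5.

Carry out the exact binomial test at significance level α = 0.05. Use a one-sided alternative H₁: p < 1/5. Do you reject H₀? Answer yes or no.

Exact binomial: n=28, k=12, p₀=1/5=0.2000
P(X≤12) from Σ C(n,i)·p₀^i·(1−p₀)^(n−i)
p-value (one-sided, H₁ less) = 0.99855
At α=0.05: p ≥ α → fail to reject H₀

reject H₀: no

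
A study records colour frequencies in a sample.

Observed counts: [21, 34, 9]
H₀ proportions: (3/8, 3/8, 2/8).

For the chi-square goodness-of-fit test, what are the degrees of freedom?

degrees of freedom = 2

df = k − 1 = 3 − 1 = 2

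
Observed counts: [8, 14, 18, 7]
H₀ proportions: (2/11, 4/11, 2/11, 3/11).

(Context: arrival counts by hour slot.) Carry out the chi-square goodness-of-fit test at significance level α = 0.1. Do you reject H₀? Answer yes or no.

reject H₀: yes

n = 47; E_i = n·p_i = [8.55, 17.09, 8.55, 12.82]
χ² = (8−8.55)²/8.55 + (14−17.09)²/17.09 + (18−8.55)²/8.55 + (7−12.82)²/12.82 = 13.6950
df = 3
p-value (upper-tail) = 0.00335
At α=0.1: p < α → reject H₀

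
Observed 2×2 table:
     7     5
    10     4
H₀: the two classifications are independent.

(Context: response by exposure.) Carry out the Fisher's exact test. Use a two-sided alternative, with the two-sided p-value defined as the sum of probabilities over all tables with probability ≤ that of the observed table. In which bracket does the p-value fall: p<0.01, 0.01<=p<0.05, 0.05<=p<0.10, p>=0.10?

p-value bracket: p>=0.10

Margins: r₁=12, r₂=14, c₁=17, c₂=9, n=26
p_obs = C(12,7)·C(14,10)/C(26,17); sum pmf over tables with pmf ≤ p_obs
p-value (two-sided) = 0.68284
→ bracket: p>=0.10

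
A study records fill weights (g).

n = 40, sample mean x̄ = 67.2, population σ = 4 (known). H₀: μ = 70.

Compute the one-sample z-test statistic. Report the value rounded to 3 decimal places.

SE = σ/√n = 4/√40 = 0.6325
z = (x̄−μ₀)/SE = (67.2−70)/0.6325 = -4.4272

test statistic = -4.427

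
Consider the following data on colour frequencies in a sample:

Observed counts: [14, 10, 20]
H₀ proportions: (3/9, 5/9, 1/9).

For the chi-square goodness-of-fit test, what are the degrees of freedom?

df = k − 1 = 3 − 1 = 2

degrees of freedom = 2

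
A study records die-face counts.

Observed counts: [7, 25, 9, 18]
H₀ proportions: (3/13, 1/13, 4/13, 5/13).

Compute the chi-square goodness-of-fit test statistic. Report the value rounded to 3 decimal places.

test statistic = 101.051

n = 59; E_i = n·p_i = [13.62, 4.54, 18.15, 22.69]
χ² = (7−13.62)²/13.62 + (25−4.54)²/4.54 + (9−18.15)²/18.15 + (18−22.69)²/22.69 = 101.0506
df = 3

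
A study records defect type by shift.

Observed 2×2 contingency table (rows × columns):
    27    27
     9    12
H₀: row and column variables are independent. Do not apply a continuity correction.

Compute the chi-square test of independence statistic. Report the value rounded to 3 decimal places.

Row totals [54, 21], col totals [36, 39], n=75
χ² = (27−25.92)²/25.92 + (27−28.08)²/28.08 + (9−10.08)²/10.08 + (12−10.92)²/10.92 = 0.3091
df = 1

test statistic = 0.309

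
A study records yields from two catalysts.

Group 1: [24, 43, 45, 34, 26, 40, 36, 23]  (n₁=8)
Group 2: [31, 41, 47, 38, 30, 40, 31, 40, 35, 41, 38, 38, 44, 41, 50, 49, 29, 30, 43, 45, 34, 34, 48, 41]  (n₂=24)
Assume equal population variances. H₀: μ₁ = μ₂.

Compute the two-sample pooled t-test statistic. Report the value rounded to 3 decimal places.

test statistic = -1.837

x̄₁=33.875, s₁=8.676, n₁=8
x̄₂=39.083, s₂=6.324, n₂=24
s_p² = [7·8.676² + 23·6.324²]/30 = 48.2236
SE = √(s_p²·(1/8+1/24)) = 2.8350
t = (33.875−39.083)/2.8350 = -1.8371
df = 30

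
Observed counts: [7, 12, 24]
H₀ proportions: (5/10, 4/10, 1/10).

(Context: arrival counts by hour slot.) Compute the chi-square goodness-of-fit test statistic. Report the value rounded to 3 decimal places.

test statistic = 101.605

n = 43; E_i = n·p_i = [21.50, 17.20, 4.30]
χ² = (7−21.50)²/21.50 + (12−17.20)²/17.20 + (24−4.30)²/4.30 = 101.6047
df = 2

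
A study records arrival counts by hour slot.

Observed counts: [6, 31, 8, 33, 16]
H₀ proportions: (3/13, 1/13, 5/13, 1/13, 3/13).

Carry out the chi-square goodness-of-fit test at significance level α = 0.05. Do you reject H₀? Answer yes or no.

reject H₀: yes

n = 94; E_i = n·p_i = [21.69, 7.23, 36.15, 7.23, 21.69]
χ² = (6−21.69)²/21.69 + (31−7.23)²/7.23 + (8−36.15)²/36.15 + (33−7.23)²/7.23 + (16−21.69)²/21.69 = 204.7418
df = 4
p-value (upper-tail) = 0.00000
At α=0.05: p < α → reject H₀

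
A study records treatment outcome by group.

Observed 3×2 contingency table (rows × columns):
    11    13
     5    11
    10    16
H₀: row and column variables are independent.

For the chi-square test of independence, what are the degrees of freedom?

degrees of freedom = 2

df = (r−1)(c−1) = (3−1)·(2−1) = 2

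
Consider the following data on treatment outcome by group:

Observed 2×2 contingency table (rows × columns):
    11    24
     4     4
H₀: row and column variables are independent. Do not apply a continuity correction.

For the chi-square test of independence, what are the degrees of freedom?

df = (r−1)(c−1) = (2−1)·(2−1) = 1

degrees of freedom = 1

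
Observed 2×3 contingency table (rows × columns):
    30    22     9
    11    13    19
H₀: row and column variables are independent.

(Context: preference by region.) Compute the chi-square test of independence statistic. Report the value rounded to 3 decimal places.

test statistic = 11.933

Row totals [61, 43], col totals [41, 35, 28], n=104
χ² = (30−24.05)²/24.05 + (22−20.53)²/20.53 + (9−16.42)²/16.42 + (11−16.95)²/16.95 + (13−14.47)²/14.47 + (19−11.58)²/11.58 = 11.9327
df = 2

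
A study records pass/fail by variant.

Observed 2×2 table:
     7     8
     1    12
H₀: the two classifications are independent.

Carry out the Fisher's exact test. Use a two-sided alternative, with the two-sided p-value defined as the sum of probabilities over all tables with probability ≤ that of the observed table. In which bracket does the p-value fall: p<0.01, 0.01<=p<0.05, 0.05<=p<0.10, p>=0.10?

Margins: r₁=15, r₂=13, c₁=8, c₂=20, n=28
p_obs = C(15,7)·C(13,1)/C(28,8); sum pmf over tables with pmf ≤ p_obs
p-value (two-sided) = 0.03768
→ bracket: 0.01<=p<0.05

p-value bracket: 0.01<=p<0.05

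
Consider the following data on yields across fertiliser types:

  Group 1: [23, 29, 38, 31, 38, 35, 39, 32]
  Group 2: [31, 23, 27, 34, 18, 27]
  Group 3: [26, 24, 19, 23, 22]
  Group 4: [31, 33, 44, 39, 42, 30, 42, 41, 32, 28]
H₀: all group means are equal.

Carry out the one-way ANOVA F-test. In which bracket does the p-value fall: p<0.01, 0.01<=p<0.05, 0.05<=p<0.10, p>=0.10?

Group means [33.12, 26.67, 22.80, 36.20], grand mean 31.069
SSB = Σnᵢ(x̄ᵢ−x̄)² = 755.254; SSW = ΣΣ(x−x̄ᵢ)² = 718.608
MSB = 755.254/3 = 251.7512; MSW = 718.608/25 = 28.7443
F = MSB/MSW = 8.7583
df = (3, 25)
p-value (upper-tail) = 0.00038
→ bracket: p<0.01

p-value bracket: p<0.01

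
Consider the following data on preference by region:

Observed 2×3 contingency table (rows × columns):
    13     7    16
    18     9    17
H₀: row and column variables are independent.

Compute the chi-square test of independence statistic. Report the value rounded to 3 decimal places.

Row totals [36, 44], col totals [31, 16, 33], n=80
χ² = (13−13.95)²/13.95 + (7−7.20)²/7.20 + (16−14.85)²/14.85 + (18−17.05)²/17.05 + (9−8.80)²/8.80 + (17−18.15)²/18.15 = 0.2897
df = 2

test statistic = 0.290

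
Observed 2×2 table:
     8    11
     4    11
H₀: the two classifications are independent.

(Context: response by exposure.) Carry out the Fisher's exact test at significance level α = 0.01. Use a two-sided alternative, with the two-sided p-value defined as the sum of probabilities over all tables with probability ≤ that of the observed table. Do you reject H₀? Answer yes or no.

reject H₀: no

Margins: r₁=19, r₂=15, c₁=12, c₂=22, n=34
p_obs = C(19,8)·C(15,4)/C(34,12); sum pmf over tables with pmf ≤ p_obs
p-value (two-sided) = 0.47641
At α=0.01: p ≥ α → fail to reject H₀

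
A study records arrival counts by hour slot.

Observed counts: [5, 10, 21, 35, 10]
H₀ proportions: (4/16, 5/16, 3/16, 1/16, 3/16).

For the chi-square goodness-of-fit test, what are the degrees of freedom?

df = k − 1 = 5 − 1 = 4

degrees of freedom = 4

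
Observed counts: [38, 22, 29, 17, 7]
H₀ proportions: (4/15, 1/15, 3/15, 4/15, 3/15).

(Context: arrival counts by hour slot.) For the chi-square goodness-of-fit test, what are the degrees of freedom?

df = k − 1 = 5 − 1 = 4

degrees of freedom = 4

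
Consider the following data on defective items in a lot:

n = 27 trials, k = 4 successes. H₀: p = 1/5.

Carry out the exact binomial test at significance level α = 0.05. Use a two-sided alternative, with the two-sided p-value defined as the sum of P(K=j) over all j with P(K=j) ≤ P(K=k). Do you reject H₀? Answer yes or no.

reject H₀: no

Exact binomial: n=27, k=4, p₀=1/5=0.2000
P(X=j) = C(n,j)·p₀^j·(1−p₀)^(n−j); p = Σ P(X=j) over j with P(X=j) ≤ P(X=4)
p-value (two-sided) = 0.63465
At α=0.05: p ≥ α → fail to reject H₀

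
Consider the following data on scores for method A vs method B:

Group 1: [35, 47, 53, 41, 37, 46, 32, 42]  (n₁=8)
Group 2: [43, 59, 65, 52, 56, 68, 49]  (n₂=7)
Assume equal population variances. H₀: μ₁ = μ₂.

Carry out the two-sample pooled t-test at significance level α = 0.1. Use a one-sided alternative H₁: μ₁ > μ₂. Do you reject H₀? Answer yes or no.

x̄₁=41.625, s₁=6.927, n₁=8
x̄₂=56.000, s₂=8.832, n₂=7
s_p² = [7·6.927² + 6·8.832²]/13 = 61.8365
SE = √(s_p²·(1/8+1/7)) = 4.0698
t = (41.625−56.000)/4.0698 = -3.5321
df = 13
p-value (one-sided, H₁ greater) = 0.99816
At α=0.1: p ≥ α → fail to reject H₀

reject H₀: no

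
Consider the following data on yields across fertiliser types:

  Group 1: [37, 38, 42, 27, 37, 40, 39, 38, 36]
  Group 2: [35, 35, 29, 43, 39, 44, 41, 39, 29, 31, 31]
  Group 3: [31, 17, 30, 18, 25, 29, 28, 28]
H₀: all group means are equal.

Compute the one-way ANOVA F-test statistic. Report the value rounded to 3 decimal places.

Group means [37.11, 36.00, 25.75], grand mean 33.429
SSB = Σnᵢ(x̄ᵢ−x̄)² = 666.468; SSW = ΣΣ(x−x̄ᵢ)² = 650.389
MSB = 666.468/2 = 333.2341; MSW = 650.389/25 = 26.0156
F = MSB/MSW = 12.8090
df = (2, 25)

test statistic = 12.809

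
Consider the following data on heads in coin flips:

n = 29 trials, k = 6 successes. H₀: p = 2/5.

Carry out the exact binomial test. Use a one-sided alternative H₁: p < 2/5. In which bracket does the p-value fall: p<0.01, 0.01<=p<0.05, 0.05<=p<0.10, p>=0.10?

p-value bracket: 0.01<=p<0.05

Exact binomial: n=29, k=6, p₀=2/5=0.4000
P(X≤6) from Σ C(n,i)·p₀^i·(1−p₀)^(n−i)
p-value (one-sided, H₁ less) = 0.02333
→ bracket: 0.01<=p<0.05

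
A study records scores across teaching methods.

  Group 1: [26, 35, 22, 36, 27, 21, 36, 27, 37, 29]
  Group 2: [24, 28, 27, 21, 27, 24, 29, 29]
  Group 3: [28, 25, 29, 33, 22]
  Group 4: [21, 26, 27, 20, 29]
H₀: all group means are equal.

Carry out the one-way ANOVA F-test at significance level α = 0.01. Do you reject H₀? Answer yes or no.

reject H₀: no

Group means [29.60, 26.12, 27.40, 24.60], grand mean 27.321
SSB = Σnᵢ(x̄ᵢ−x̄)² = 100.432; SSW = ΣΣ(x−x̄ᵢ)² = 511.675
MSB = 100.432/3 = 33.4774; MSW = 511.675/24 = 21.3198
F = MSB/MSW = 1.5702
df = (3, 24)
p-value (upper-tail) = 0.22250
At α=0.01: p ≥ α → fail to reject H₀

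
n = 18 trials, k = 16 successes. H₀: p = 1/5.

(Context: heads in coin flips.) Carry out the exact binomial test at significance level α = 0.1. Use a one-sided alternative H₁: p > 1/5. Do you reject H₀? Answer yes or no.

Exact binomial: n=18, k=16, p₀=1/5=0.2000
P(X≥16) from Σ C(n,i)·p₀^i·(1−p₀)^(n−i)
p-value (one-sided, H₁ greater) = 0.00000
At α=0.1: p < α → reject H₀

reject H₀: yes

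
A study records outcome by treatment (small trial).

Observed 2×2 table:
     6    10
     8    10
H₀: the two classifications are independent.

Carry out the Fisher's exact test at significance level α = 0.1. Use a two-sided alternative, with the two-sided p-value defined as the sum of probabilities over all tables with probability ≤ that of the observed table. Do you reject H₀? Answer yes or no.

reject H₀: no

Margins: r₁=16, r₂=18, c₁=14, c₂=20, n=34
p_obs = C(16,6)·C(18,8)/C(34,14); sum pmf over tables with pmf ≤ p_obs
p-value (two-sided) = 0.73845
At α=0.1: p ≥ α → fail to reject H₀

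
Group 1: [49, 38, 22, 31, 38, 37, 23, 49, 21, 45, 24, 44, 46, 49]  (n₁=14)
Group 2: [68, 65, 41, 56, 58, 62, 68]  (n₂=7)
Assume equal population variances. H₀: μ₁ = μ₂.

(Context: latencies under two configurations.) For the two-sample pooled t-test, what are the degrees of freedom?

df = n₁ + n₂ − 2 = 14 + 7 − 2 = 19

degrees of freedom = 19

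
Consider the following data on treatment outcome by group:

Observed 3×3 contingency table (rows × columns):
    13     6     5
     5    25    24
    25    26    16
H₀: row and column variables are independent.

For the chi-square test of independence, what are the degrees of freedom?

df = (r−1)(c−1) = (3−1)·(3−1) = 4

degrees of freedom = 4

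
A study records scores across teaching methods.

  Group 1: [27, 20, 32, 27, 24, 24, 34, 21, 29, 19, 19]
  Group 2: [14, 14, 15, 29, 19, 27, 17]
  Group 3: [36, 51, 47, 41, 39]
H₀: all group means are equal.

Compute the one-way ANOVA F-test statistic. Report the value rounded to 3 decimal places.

test statistic = 26.172

Group means [25.09, 19.29, 42.80], grand mean 27.174
SSB = Σnᵢ(x̄ᵢ−x̄)² = 1704.167; SSW = ΣΣ(x−x̄ᵢ)² = 651.138
MSB = 1704.167/2 = 852.0833; MSW = 651.138/20 = 32.5569
F = MSB/MSW = 26.1721
df = (2, 20)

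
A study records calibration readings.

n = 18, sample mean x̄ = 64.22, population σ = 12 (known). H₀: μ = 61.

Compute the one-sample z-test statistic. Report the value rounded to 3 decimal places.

test statistic = 1.138

SE = σ/√n = 12/√18 = 2.8284
z = (x̄−μ₀)/SE = (64.22−61)/2.8284 = 1.1384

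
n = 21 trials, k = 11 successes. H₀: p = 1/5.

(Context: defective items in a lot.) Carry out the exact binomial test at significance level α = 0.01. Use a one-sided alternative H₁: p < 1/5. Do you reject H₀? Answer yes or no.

reject H₀: no

Exact binomial: n=21, k=11, p₀=1/5=0.2000
P(X≤11) from Σ C(n,i)·p₀^i·(1−p₀)^(n−i)
p-value (one-sided, H₁ less) = 0.99981
At α=0.01: p ≥ α → fail to reject H₀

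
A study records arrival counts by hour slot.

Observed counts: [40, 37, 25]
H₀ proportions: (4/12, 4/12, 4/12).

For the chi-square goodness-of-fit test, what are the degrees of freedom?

degrees of freedom = 2

df = k − 1 = 3 − 1 = 2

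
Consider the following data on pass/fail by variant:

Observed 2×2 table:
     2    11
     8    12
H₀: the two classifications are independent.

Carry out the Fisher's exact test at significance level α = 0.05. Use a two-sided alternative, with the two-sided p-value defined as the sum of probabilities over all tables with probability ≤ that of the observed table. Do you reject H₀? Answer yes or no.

Margins: r₁=13, r₂=20, c₁=10, c₂=23, n=33
p_obs = C(13,2)·C(20,8)/C(33,10); sum pmf over tables with pmf ≤ p_obs
p-value (two-sided) = 0.24549
At α=0.05: p ≥ α → fail to reject H₀

reject H₀: no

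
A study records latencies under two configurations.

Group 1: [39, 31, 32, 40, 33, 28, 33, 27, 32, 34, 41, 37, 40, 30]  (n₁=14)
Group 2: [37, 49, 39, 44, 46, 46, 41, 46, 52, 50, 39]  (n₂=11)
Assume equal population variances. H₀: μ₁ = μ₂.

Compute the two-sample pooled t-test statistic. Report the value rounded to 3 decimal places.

x̄₁=34.071, s₁=4.599, n₁=14
x̄₂=44.455, s₂=4.927, n₂=11
s_p² = [13·4.599² + 10·4.927²]/23 = 22.5068
SE = √(s_p²·(1/14+1/11)) = 1.9115
t = (34.071−44.455)/1.9115 = -5.4320
df = 23

test statistic = -5.432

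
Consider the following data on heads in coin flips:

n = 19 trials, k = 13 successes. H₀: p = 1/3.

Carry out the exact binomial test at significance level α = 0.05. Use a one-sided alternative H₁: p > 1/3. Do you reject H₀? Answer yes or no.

Exact binomial: n=19, k=13, p₀=1/3=0.3333
P(X≥13) from Σ C(n,i)·p₀^i·(1−p₀)^(n−i)
p-value (one-sided, H₁ greater) = 0.00187
At α=0.05: p < α → reject H₀

reject H₀: yes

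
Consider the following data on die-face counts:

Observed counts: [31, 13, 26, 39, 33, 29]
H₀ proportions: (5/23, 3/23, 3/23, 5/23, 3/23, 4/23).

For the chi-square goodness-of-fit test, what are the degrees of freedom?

degrees of freedom = 5

df = k − 1 = 6 − 1 = 5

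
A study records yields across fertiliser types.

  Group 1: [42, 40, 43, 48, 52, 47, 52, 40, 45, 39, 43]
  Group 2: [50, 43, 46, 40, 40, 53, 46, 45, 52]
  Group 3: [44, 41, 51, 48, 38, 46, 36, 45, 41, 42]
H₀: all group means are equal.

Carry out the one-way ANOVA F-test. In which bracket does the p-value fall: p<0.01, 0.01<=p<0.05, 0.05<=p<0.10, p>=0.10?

p-value bracket: p>=0.10

Group means [44.64, 46.11, 43.20], grand mean 44.600
SSB = Σnᵢ(x̄ᵢ−x̄)² = 40.166; SSW = ΣΣ(x−x̄ᵢ)² = 581.034
MSB = 40.166/2 = 20.0828; MSW = 581.034/27 = 21.5198
F = MSB/MSW = 0.9332
df = (2, 27)
p-value (upper-tail) = 0.40560
→ bracket: p>=0.10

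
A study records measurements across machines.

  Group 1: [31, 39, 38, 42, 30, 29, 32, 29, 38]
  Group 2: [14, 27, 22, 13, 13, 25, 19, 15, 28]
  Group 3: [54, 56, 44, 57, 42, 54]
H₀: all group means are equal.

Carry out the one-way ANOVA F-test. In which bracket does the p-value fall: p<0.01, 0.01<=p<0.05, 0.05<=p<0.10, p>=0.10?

Group means [34.22, 19.56, 51.17], grand mean 32.958
SSB = Σnᵢ(x̄ᵢ−x̄)² = 3620.347; SSW = ΣΣ(x−x̄ᵢ)² = 708.611
MSB = 3620.347/2 = 1810.1736; MSW = 708.611/21 = 33.7434
F = MSB/MSW = 53.6453
df = (2, 21)
p-value (upper-tail) = 0.00000
→ bracket: p<0.01

p-value bracket: p<0.01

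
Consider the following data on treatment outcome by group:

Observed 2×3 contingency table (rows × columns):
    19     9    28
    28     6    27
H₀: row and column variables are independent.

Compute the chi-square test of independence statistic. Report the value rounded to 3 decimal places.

Row totals [56, 61], col totals [47, 15, 55], n=117
χ² = (19−22.50)²/22.50 + (9−7.18)²/7.18 + (28−26.32)²/26.32 + (28−24.50)²/24.50 + (6−7.82)²/7.82 + (27−28.68)²/28.68 = 2.1318
df = 2

test statistic = 2.132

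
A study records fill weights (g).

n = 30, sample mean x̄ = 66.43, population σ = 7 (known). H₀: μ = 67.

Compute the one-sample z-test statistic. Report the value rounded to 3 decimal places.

test statistic = -0.446

SE = σ/√n = 7/√30 = 1.2780
z = (x̄−μ₀)/SE = (66.43−67)/1.2780 = -0.4460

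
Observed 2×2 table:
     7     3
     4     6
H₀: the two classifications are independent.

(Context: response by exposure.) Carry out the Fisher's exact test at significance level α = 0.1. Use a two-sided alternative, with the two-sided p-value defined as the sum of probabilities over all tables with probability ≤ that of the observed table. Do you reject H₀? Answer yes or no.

reject H₀: no

Margins: r₁=10, r₂=10, c₁=11, c₂=9, n=20
p_obs = C(10,7)·C(10,4)/C(20,11); sum pmf over tables with pmf ≤ p_obs
p-value (two-sided) = 0.36985
At α=0.1: p ≥ α → fail to reject H₀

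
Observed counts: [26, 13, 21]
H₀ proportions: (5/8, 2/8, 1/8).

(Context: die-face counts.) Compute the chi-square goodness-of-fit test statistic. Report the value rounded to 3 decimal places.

n = 60; E_i = n·p_i = [37.50, 15.00, 7.50]
χ² = (26−37.50)²/37.50 + (13−15.00)²/15.00 + (21−7.50)²/7.50 = 28.0933
df = 2

test statistic = 28.093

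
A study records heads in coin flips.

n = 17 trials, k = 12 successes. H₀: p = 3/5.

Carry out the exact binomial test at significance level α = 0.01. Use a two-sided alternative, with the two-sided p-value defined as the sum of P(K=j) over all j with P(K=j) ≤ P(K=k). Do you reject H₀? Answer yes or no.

Exact binomial: n=17, k=12, p₀=3/5=0.6000
P(X=j) = C(n,j)·p₀^j·(1−p₀)^(n−j); p = Σ P(X=j) over j with P(X=j) ≤ P(X=12)
p-value (two-sided) = 0.46287
At α=0.01: p ≥ α → fail to reject H₀

reject H₀: no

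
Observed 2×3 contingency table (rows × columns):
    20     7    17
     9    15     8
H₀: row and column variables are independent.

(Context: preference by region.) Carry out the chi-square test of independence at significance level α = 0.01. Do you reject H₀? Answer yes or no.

reject H₀: no

Row totals [44, 32], col totals [29, 22, 25], n=76
χ² = (20−16.79)²/16.79 + (7−12.74)²/12.74 + (17−14.47)²/14.47 + (9−12.21)²/12.21 + (15−9.26)²/9.26 + (8−10.53)²/10.53 = 8.6422
df = 2
p-value (upper-tail) = 0.01329
At α=0.01: p ≥ α → fail to reject H₀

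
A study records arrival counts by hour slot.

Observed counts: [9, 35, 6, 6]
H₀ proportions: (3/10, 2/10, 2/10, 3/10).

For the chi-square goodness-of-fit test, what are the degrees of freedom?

df = k − 1 = 4 − 1 = 3

degrees of freedom = 3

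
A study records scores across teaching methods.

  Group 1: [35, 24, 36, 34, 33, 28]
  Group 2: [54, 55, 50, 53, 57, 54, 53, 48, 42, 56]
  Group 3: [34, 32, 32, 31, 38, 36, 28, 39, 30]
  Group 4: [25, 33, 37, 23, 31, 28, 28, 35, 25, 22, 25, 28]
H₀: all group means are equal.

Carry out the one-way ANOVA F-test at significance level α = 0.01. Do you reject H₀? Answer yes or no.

reject H₀: yes

Group means [31.67, 52.20, 33.33, 28.33], grand mean 36.541
SSB = Σnᵢ(x̄ᵢ−x̄)² = 3495.589; SSW = ΣΣ(x−x̄ᵢ)² = 649.600
MSB = 3495.589/3 = 1165.1964; MSW = 649.600/33 = 19.6848
F = MSB/MSW = 59.1926
df = (3, 33)
p-value (upper-tail) = 0.00000
At α=0.01: p < α → reject H₀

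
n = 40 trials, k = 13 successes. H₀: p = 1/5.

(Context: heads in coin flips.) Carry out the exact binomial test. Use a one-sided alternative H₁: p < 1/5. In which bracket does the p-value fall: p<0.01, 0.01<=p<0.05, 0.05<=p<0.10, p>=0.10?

Exact binomial: n=40, k=13, p₀=1/5=0.2000
P(X≤13) from Σ C(n,i)·p₀^i·(1−p₀)^(n−i)
p-value (one-sided, H₁ less) = 0.98059
→ bracket: p>=0.10

p-value bracket: p>=0.10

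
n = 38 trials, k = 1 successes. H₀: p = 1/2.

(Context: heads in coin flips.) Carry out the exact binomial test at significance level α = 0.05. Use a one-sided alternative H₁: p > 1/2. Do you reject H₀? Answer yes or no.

Exact binomial: n=38, k=1, p₀=1/2=0.5000
P(X≥1) from Σ C(n,i)·p₀^i·(1−p₀)^(n−i)
p-value (one-sided, H₁ greater) = 1.00000
At α=0.05: p ≥ α → fail to reject H₀

reject H₀: no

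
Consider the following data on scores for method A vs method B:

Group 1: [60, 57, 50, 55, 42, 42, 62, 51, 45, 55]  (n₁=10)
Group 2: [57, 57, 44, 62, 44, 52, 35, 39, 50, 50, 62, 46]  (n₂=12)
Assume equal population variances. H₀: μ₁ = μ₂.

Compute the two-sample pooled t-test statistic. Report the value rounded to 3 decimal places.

x̄₁=51.900, s₁=7.156, n₁=10
x̄₂=49.833, s₂=8.653, n₂=12
s_p² = [9·7.156² + 11·8.653²]/20 = 64.2283
SE = √(s_p²·(1/10+1/12)) = 3.4315
t = (51.900−49.833)/3.4315 = 0.6023
df = 20

test statistic = 0.602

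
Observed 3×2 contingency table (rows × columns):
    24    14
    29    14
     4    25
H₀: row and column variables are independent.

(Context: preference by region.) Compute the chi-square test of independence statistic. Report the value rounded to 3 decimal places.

test statistic = 22.956

Row totals [38, 43, 29], col totals [57, 53], n=110
χ² = (24−19.69)²/19.69 + (14−18.31)²/18.31 + (29−22.28)²/22.28 + (14−20.72)²/20.72 + (4−15.03)²/15.03 + (25−13.97)²/13.97 = 22.9559
df = 2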